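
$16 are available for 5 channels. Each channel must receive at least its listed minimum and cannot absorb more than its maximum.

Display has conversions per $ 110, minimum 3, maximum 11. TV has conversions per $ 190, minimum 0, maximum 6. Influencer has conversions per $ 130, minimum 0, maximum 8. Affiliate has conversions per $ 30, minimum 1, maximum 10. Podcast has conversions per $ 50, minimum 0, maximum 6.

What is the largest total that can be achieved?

Meeting every minimum uses 3+0+0+1+0 = 4 $, leaving 12.
Order the channels by conversions per $: TV 190 > Influencer 130 > Display 110 > Podcast 50 > Affiliate 30.
Give TV 6 more to hit its cap of 6 — 6 left.
Influencer has room for 8 more but only 6 remain, so it gets 6.
Total = 110×3 + 190×6 + 130×6 + 30×1 = 2280.

2280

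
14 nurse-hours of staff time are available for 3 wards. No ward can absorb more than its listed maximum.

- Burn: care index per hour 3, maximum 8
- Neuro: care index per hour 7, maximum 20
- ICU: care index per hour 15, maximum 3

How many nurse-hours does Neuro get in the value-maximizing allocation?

11

Order the wards by care index per hour: ICU 15 > Neuro 7 > Burn 3.
ICU takes 3 to reach its cap of 3 ; 11 left.
Neuro: +11 (room for 20) → 11. Pool exhausted.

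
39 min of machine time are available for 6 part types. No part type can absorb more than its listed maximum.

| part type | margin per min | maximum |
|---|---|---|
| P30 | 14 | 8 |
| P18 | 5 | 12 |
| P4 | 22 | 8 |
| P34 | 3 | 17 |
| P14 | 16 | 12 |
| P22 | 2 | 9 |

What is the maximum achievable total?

Highest margin per min first: P4 22 > P14 16 > P30 14 > P18 5 > P34 3 > P22 2.
P4 takes 8 to reach its cap of 8 — 31 left.
P14 takes 12 to reach its cap of 12 — 19 left.
P30: +8 to 8 (cap) — 11 left.
P18: +11 (room for 12) → 11. Pool exhausted.
Total = 14×8 + 5×11 + 22×8 + 16×12 = 535.

535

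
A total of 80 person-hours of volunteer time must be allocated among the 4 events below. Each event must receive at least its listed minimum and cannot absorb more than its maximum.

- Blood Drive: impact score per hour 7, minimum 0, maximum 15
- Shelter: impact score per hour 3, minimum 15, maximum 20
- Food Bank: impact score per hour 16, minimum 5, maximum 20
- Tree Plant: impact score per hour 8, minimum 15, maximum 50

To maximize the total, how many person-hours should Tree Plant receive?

Meeting every minimum uses 0+15+5+15 = 35 person-hours, leaving 45.
Order the events by impact score per hour: Food Bank 16 > Tree Plant 8 > Blood Drive 7 > Shelter 3.
Food Bank: +15 to 20 (cap) ; 30 left.
Tree Plant: +30 (room for 35) → 45. Pool exhausted.

45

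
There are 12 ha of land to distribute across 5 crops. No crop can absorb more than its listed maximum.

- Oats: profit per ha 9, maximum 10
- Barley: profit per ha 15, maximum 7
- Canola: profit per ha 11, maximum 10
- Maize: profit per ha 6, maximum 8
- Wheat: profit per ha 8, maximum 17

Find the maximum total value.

Rank by profit per ha: Barley 15 > Canola 11 > Oats 9 > Wheat 8 > Maize 6.
Barley: +7 to 7 (cap) → 5 left.
Canola: +5 (room for 10) → 5. Pool exhausted.
Total = 15×7 + 11×5 = 160.

160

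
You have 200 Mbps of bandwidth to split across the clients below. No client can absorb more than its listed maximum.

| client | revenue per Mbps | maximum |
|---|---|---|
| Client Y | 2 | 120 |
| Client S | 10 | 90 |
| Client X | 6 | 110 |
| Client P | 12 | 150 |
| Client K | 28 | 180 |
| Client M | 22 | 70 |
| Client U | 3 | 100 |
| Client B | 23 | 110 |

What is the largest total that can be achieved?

Rank by revenue per Mbps: Client K 28 > Client B 23 > Client M 22 > Client P 12 > Client S 10 > Client X 6 > Client U 3 > Client Y 2.
Client K takes 180 to reach its cap of 180 — 20 left.
Client B has room for 110 but only 20 remain, so it gets 20.
Total = 28×180 + 23×20 = 5500.

5500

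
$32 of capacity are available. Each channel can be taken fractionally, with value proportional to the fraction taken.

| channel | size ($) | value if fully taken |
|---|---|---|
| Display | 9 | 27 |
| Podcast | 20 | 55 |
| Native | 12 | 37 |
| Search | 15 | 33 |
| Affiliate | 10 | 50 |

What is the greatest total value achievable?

116.75

Rank by value-to-size ratio: Affiliate 50/10≈5, Native 37/12≈3.08, Display 27/9≈3, Podcast 55/20≈2.75, Search 33/15≈2.2.
Affiliate: take in full, 10 $ for value 50 — 22 left.
Take all of Native (12 $, value 37) — 10 $ left.
Display: take in full, 9 $ for value 27 — 1 left.
1 $ left: a 1/20 share of Podcast gives 55×1/20 = 2.75.
Total value = 116.75.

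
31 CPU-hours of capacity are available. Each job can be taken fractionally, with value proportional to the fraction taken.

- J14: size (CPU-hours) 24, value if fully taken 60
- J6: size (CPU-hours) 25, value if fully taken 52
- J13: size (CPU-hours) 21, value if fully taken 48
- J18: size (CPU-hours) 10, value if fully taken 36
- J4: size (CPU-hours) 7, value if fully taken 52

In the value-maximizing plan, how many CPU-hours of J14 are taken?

Sort by value density: J4 52/7≈7.43, J18 36/10≈3.6, J14 60/24≈2.5, J13 48/21≈2.29, J6 52/25≈2.08.
All 7 CPU-hours of J4 fit (value 52) → 24 remain.
Take all of J18 (10 CPU-hours, value 36) → 14 CPU-hours left.
Only 14 CPU-hours remain; take 14/24 of J14 for value 60×14/24 = 35.

14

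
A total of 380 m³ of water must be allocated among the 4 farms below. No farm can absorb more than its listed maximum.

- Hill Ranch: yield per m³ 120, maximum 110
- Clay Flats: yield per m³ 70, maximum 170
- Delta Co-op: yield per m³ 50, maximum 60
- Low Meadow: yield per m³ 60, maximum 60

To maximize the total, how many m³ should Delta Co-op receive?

40

Highest yield per m³ first: Hill Ranch 120 > Clay Flats 70 > Low Meadow 60 > Delta Co-op 50.
Hill Ranch: +110 to 110 (cap) ; 270 left.
Clay Flats: +170 to 170 (cap) ; 100 left.
Low Meadow: +60 to 60 (cap) ; 40 left.
Delta Co-op: +40 (room for 60) → 40. Pool exhausted.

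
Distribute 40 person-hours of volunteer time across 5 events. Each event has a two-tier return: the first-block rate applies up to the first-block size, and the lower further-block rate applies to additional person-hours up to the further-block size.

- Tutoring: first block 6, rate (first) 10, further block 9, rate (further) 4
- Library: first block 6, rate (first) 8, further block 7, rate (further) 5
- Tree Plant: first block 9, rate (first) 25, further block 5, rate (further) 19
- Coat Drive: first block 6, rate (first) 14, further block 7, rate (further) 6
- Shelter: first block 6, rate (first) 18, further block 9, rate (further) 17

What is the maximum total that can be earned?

Rank every tier by rate: Tree Plant/tier1 25 > Tree Plant/tier2 19 > Shelter/tier1 18 > Shelter/tier2 17 > Coat Drive/tier1 14 > Tutoring/tier1 10 > Library/tier1 8 > Coat Drive/tier2 6 > Library/tier2 5 > Tutoring/tier2 4.
Tree Plant tier1 at 25: fill all 9 → 31 left.
Tree Plant/tier2 (19): +5 → 26 left.
Shelter tier1 at 18: fill all 6 → 20 left.
Fill Shelter tier2 block (9 at 17) → 11 left.
Fill Coat Drive tier1 block (6 at 14) → 5 left.
Tutoring tier1 at 10: only 5 left, fill 5.
Total = 25×9 + 19×5 + 18×6 + 17×9 + 14×6 + 10×5 = 715.

715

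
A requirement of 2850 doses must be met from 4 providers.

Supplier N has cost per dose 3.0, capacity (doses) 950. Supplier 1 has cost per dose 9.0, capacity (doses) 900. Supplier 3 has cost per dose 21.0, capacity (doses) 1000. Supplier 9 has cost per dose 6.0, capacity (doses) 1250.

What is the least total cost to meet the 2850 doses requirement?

16200

Fill from the cheapest provider first.
Take 950 from Supplier N at 3.0 ; need 1900 more.
Take 1250 from Supplier 9 at 6.0 ; need 650 more.
Supplier 1 at 9.0: take 650 of its 900 ; requirement met.
Supplier 3: unused.
Cost = 950×3.0 + 1250×6.0 + 650×9.0 = 16200.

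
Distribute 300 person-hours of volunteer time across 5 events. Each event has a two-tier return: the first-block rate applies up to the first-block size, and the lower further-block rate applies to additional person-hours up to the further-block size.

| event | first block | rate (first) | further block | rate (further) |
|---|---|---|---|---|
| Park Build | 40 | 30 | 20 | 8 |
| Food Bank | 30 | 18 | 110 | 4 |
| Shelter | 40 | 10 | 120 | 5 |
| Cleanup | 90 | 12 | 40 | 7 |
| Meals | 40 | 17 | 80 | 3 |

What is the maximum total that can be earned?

Rank every tier by rate: Park Build/tier1 30 > Food Bank/tier1 18 > Meals/tier1 17 > Cleanup/tier1 12 > Shelter/tier1 10 > Park Build/tier2 8 > Cleanup/tier2 7 > Shelter/tier2 5 > Food Bank/tier2 4 > Meals/tier2 3.
Park Build/tier1 (30): +40 ; 260 left.
Food Bank tier1 at 18: fill all 30 ; 230 left.
Fill Meals tier1 block (40 at 17) ; 190 left.
Fill Cleanup tier1 block (90 at 12) ; 100 left.
Fill Shelter tier1 block (40 at 10) ; 60 left.
Park Build/tier2 (8): +20 ; 40 left.
Cleanup/tier2 (7): +40 ; 0 left.
Total = 30×40 + 18×30 + 17×40 + 12×90 + 10×40 + 8×20 + 7×40 = 4340.

4340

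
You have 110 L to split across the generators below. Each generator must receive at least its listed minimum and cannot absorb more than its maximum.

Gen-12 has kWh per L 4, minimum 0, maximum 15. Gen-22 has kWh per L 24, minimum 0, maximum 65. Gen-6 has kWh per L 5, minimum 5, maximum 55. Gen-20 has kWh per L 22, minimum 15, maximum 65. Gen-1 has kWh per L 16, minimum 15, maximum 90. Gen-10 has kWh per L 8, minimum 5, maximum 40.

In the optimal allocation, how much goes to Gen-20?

20

Meeting every minimum uses 0+0+5+15+15+5 = 40 L, leaving 70.
Highest kWh per L first: Gen-22 24 > Gen-20 22 > Gen-1 16 > Gen-10 8 > Gen-6 5 > Gen-12 4.
Gen-22 takes 65 more to reach its cap of 65 ; 5 left.
Gen-20: +5 (room for 50) → 20. Pool exhausted.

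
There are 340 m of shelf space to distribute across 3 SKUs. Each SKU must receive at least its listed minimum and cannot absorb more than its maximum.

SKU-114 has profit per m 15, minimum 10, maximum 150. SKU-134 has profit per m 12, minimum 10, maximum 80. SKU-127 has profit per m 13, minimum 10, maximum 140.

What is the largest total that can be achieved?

Meeting every minimum uses 10+10+10 = 30 m, leaving 310.
Highest profit per m first: SKU-114 15 > SKU-127 13 > SKU-134 12.
SKU-114 takes 140 more to reach its cap of 150 — 170 left.
SKU-127: +130 to 140 (cap) — 40 left.
Only 40 left; SKU-134 takes them to reach 50.
Total = 15×150 + 12×50 + 13×140 = 4670.

4670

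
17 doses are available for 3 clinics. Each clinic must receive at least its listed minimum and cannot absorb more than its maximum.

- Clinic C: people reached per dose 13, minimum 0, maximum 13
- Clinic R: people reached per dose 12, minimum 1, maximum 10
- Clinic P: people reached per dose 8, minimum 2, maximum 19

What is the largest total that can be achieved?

Meeting every minimum uses 0+1+2 = 3 doses, leaving 14.
Highest people reached per dose first: Clinic C 13 > Clinic R 12 > Clinic P 8.
Clinic C takes 13 more to reach its cap of 13 → 1 left.
Clinic R: +1 (room for 9) → 2. Pool exhausted.
Total = 13×13 + 12×2 + 8×2 = 209.

209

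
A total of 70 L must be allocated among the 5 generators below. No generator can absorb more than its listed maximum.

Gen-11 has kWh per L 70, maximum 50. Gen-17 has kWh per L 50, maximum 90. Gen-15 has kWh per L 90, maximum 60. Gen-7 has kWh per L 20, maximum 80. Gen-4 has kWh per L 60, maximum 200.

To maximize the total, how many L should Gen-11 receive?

10

Order the generators by kWh per L: Gen-15 90 > Gen-11 70 > Gen-4 60 > Gen-17 50 > Gen-7 20.
Gen-15 takes 60 to reach its cap of 60 — 10 left.
Gen-11: +10 (room for 50) → 10. Pool exhausted.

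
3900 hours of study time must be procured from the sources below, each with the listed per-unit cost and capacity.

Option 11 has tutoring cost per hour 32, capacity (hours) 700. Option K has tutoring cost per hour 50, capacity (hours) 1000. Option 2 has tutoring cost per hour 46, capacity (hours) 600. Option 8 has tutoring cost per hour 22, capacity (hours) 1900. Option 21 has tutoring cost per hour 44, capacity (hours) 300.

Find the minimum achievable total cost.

125000

Fill from the cheapest source first.
Option 8 at 22: take all 1900 hours → 2000 still needed.
Option 11 (32): use full 700 → 1300 hours to go.
Option 21 at 44: take all 300 hours → 1000 still needed.
Take 600 from Option 2 at 46 → need 400 more.
Take 400 from Option K at 50 to finish.
Cost = 1900×22 + 700×32 + 300×44 + 600×46 + 400×50 = 125000.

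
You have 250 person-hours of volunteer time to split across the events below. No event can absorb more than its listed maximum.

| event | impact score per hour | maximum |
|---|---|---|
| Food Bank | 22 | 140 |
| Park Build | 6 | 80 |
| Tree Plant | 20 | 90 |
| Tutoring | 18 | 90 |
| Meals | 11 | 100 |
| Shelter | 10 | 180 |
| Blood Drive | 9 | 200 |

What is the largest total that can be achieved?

Highest impact score per hour first: Food Bank 22 > Tree Plant 20 > Tutoring 18 > Meals 11 > Shelter 10 > Blood Drive 9 > Park Build 6.
Food Bank: +140 to 140 (cap) → 110 left.
Give Tree Plant 90 to hit its cap of 90 → 20 left.
Only 20 left; Tutoring takes them to reach 20.
Total = 22×140 + 20×90 + 18×20 = 5240.

5240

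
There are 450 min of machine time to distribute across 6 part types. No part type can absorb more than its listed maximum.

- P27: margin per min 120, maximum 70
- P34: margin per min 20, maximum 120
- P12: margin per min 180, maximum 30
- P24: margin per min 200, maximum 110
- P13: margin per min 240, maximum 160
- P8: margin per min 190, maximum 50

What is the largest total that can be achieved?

Order the part types by margin per min: P13 240 > P24 200 > P8 190 > P12 180 > P27 120 > P34 20.
P13: +160 to 160 (cap) — 290 left.
P24 takes 110 to reach its cap of 110 — 180 left.
P8 takes 50 to reach its cap of 50 — 130 left.
Give P12 30 to hit its cap of 30 — 100 left.
P27 takes 70 to reach its cap of 70 — 30 left.
P34: +30 (room for 120) → 30. Pool exhausted.
Total = 120×70 + 20×30 + 180×30 + 200×110 + 240×160 + 190×50 = 84300.

84300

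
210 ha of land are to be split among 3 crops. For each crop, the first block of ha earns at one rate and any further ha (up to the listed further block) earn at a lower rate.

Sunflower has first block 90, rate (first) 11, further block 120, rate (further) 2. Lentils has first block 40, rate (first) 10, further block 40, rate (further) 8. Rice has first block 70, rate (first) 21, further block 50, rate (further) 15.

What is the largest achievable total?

Treat each block as its own option and order by rate: Rice/T1 21 > Rice/T2 15 > Sunflower/T1 11 > Lentils/T1 10 > Lentils/T2 8 > Sunflower/T2 2.
Rice T1 at 21: fill all 70 — 140 left.
Fill Rice T2 block (50 at 15) — 90 left.
Sunflower/T1 (11): +90 — 0 left.
Total = 21×70 + 15×50 + 11×90 = 3210.

3210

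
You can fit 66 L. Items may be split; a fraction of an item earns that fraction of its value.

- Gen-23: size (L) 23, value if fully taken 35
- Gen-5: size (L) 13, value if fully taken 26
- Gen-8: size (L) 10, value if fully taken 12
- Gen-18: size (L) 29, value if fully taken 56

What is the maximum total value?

118.2

Rank by value-to-size ratio: Gen-5 26/13≈2, Gen-18 56/29≈1.93, Gen-23 35/23≈1.52, Gen-8 12/10≈1.2.
All 13 L of Gen-5 fit (value 26) → 53 remain.
All 29 L of Gen-18 fit (value 56) → 24 remain.
Take all of Gen-23 (23 L, value 35) → 1 L left.
1 L left: a 1/10 share of Gen-8 gives 12×1/10 = 1.2.
Total value = 118.2.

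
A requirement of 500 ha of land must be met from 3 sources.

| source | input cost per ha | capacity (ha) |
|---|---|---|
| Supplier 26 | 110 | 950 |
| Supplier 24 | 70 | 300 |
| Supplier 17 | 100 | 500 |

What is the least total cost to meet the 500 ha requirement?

Fill from the cheapest source first.
Supplier 24 at 70: take all 300 ha ; 200 still needed.
Supplier 17 at 100: take 200 of its 500 ; requirement met.
Supplier 26: unused.
Cost = 300×70 + 200×100 = 41000.

41000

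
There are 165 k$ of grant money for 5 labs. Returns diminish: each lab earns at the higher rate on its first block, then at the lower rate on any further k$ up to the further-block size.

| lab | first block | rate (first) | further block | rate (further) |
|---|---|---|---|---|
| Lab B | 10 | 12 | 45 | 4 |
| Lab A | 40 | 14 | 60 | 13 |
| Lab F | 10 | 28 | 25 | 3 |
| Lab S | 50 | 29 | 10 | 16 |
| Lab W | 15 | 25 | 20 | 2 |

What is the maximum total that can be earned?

3345

Order all 10 blocks by rate: Lab S/T1 29 > Lab F/T1 28 > Lab W/T1 25 > Lab S/T2 16 > Lab A/T1 14 > Lab A/T2 13 > Lab B/T1 12 > Lab B/T2 4 > Lab F/T2 3 > Lab W/T2 2.
Lab S/T1 (29): +50 → 115 left.
Lab F/T1 (28): +10 → 105 left.
Fill Lab W T1 block (15 at 25) → 90 left.
Lab S/T2 (16): +10 → 80 left.
Fill Lab A T1 block (40 at 14) → 40 left.
Lab A T2 at 13: only 40 left, fill 40.
Total = 29×50 + 28×10 + 25×15 + 16×10 + 14×40 + 13×40 = 3345.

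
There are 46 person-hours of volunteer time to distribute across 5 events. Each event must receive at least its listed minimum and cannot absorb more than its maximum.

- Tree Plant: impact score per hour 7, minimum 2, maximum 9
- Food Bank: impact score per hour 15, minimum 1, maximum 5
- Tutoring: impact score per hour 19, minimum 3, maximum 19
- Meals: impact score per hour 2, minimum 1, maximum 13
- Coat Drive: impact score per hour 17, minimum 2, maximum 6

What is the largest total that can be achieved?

Meeting every minimum uses 2+1+3+1+2 = 9 person-hours, leaving 37.
Rank by impact score per hour: Tutoring 19 > Coat Drive 17 > Food Bank 15 > Tree Plant 7 > Meals 2.
Tutoring: +16 to 19 (cap) → 21 left.
Coat Drive: +4 to 6 (cap) → 17 left.
Food Bank takes 4 more to reach its cap of 5 → 13 left.
Give Tree Plant 7 more to hit its cap of 9 → 6 left.
Meals: +6 (room for 12) → 7. Pool exhausted.
Total = 7×9 + 15×5 + 19×19 + 2×7 + 17×6 = 615.

615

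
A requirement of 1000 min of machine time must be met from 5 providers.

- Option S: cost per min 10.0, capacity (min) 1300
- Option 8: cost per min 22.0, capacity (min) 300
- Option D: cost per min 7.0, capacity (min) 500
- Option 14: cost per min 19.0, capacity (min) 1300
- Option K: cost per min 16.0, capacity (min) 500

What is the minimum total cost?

Use providers in increasing cost order.
Option D (7.0): use full 500 — 500 min to go.
Option S at 10.0: take 500 of its 1300 — requirement met.
Option K, Option 14, Option 8: unused.
Cost = 500×7.0 + 500×10.0 = 8500.

8500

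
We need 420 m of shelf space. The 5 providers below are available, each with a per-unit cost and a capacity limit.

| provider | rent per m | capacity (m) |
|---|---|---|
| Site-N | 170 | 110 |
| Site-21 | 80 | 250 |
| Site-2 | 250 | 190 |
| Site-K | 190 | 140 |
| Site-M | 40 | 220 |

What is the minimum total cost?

Use providers in increasing cost order.
Site-M (40): use full 220 ; 200 m to go.
Site-21 (80): take the remaining 200 ; done.
Site-N, Site-K, Site-2: unused.
Cost = 220×40 + 200×80 = 24800.

24800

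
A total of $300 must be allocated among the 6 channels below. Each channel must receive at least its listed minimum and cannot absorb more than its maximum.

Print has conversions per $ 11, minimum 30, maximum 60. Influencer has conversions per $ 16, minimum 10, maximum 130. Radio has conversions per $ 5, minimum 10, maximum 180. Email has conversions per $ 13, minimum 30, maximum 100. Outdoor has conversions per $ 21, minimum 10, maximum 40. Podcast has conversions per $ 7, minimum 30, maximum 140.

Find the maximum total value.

Meeting every minimum uses 30+10+10+30+10+30 = 120 $, leaving 180.
Highest conversions per $ first: Outdoor 21 > Influencer 16 > Email 13 > Print 11 > Podcast 7 > Radio 5.
Outdoor takes 30 more to reach its cap of 40 ; 150 left.
Give Influencer 120 more to hit its cap of 130 ; 30 left.
Email has room for 70 more but only 30 remain, so it gets 60.
Total = 11×30 + 16×130 + 5×10 + 13×60 + 21×40 + 7×30 = 4290.

4290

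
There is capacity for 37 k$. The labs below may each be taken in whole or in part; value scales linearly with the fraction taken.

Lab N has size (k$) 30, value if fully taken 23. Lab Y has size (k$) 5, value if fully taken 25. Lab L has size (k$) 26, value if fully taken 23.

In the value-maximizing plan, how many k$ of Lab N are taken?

Sort by value density: Lab Y 25/5≈5, Lab L 23/26≈0.885, Lab N 23/30≈0.767.
All 5 k$ of Lab Y fit (value 25) — 32 remain.
Take all of Lab L (26 k$, value 23) — 6 k$ left.
Fill the last 6 k$ with part of Lab N: 6/30 of it earns 4.6.

6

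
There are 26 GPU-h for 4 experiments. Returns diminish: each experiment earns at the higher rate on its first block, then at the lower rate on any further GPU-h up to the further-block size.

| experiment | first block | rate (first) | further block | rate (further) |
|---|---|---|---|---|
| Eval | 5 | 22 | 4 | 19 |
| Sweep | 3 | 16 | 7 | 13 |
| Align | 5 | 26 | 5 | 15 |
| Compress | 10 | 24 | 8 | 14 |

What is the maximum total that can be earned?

Treat each block as its own option and order by rate: Align/first 26 > Compress/first 24 > Eval/first 22 > Eval/second 19 > Sweep/first 16 > Align/second 15 > Compress/second 14 > Sweep/second 13.
Align/first (26): +5 → 21 left.
Compress first at 24: fill all 10 → 11 left.
Eval first at 22: fill all 5 → 6 left.
Fill Eval second block (4 at 19) → 2 left.
Sweep/first: +2 of 3 at 16; pool empty.
Total = 26×5 + 24×10 + 22×5 + 19×4 + 16×2 = 588.

588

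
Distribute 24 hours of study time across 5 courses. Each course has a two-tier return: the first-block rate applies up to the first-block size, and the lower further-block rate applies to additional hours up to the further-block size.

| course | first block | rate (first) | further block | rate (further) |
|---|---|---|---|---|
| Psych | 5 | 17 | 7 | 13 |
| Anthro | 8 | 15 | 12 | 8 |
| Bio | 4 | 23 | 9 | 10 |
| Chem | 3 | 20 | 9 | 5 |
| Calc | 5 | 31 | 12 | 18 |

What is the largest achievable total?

523

Order all 10 blocks by rate: Calc/T1 31 > Bio/T1 23 > Chem/T1 20 > Calc/T2 18 > Psych/T1 17 > Anthro/T1 15 > Psych/T2 13 > Bio/T2 10 > Anthro/T2 8 > Chem/T2 5.
Fill Calc T1 block (5 at 31) → 19 left.
Bio T1 at 23: fill all 4 → 15 left.
Chem/T1 (20): +3 → 12 left.
Calc T2 at 18: fill all 12 → 0 left.
Total = 31×5 + 23×4 + 20×3 + 18×12 = 523.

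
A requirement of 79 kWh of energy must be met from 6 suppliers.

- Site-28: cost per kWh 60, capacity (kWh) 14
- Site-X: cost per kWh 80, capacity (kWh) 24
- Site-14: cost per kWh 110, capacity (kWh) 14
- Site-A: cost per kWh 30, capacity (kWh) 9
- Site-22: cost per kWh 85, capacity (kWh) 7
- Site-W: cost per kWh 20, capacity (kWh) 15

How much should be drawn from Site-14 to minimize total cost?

Fill from the cheapest supplier first.
Site-W at 20: take all 15 kWh — 64 still needed.
Take 9 from Site-A at 30 — need 55 more.
Take 14 from Site-28 at 60 — need 41 more.
Take 24 from Site-X at 80 — need 17 more.
Take 7 from Site-22 at 85 — need 10 more.
Site-14 (110): take the remaining 10 — done.

10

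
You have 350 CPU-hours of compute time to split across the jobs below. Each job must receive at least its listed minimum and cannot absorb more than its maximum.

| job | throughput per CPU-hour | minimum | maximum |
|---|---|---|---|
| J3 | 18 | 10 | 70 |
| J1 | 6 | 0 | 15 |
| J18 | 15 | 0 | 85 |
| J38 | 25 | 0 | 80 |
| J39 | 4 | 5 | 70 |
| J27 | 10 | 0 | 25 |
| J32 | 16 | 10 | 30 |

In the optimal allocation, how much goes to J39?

45

Meeting every minimum uses 10+0+0+0+5+0+10 = 25 CPU-hours, leaving 325.
Order the jobs by throughput per CPU-hour: J38 25 > J3 18 > J32 16 > J18 15 > J27 10 > J1 6 > J39 4.
J38 takes 80 more to reach its cap of 80 → 245 left.
J3: +60 to 70 (cap) → 185 left.
Give J32 20 more to hit its cap of 30 → 165 left.
J18: +85 to 85 (cap) → 80 left.
J27: +25 to 25 (cap) → 55 left.
J1: +15 to 15 (cap) → 40 left.
J39 has room for 65 more but only 40 remain, so it gets 45.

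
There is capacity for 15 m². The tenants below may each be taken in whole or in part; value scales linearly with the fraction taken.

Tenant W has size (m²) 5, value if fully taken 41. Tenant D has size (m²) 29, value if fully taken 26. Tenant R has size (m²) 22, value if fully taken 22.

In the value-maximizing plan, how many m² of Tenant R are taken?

10

Sort by value density: Tenant W 41/5≈8.2, Tenant R 22/22≈1, Tenant D 26/29≈0.897.
Take all of Tenant W (5 m², value 41) ; 10 m² left.
Fill the last 10 m² with part of Tenant R: 10/22 of it earns 10.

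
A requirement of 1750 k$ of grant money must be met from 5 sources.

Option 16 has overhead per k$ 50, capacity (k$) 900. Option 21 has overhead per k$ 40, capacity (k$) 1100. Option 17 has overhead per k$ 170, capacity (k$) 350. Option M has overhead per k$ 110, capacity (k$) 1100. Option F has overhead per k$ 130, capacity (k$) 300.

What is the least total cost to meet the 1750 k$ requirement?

76500

Fill from the cheapest source first.
Option 21 at 40: take all 1100 k$ → 650 still needed.
Option 16 at 50: take 650 of its 900 → requirement met.
Option M, Option F, Option 17: unused.
Cost = 1100×40 + 650×50 = 76500.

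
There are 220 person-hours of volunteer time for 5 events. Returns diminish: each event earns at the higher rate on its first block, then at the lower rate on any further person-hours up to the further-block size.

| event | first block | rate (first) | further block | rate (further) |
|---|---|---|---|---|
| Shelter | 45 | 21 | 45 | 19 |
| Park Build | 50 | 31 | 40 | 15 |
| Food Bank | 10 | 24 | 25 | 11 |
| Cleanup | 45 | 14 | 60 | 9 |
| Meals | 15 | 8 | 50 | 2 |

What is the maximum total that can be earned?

Rank every tier by rate: Park Build/first 31 > Food Bank/first 24 > Shelter/first 21 > Shelter/second 19 > Park Build/second 15 > Cleanup/first 14 > Food Bank/second 11 > Cleanup/second 9 > Meals/first 8 > Meals/second 2.
Park Build/first (31): +50 — 170 left.
Fill Food Bank first block (10 at 24) — 160 left.
Fill Shelter first block (45 at 21) — 115 left.
Shelter/second (19): +45 — 70 left.
Park Build second at 15: fill all 40 — 30 left.
Cleanup/first: +30 of 45 at 14; pool empty.
Total = 31×50 + 24×10 + 21×45 + 19×45 + 15×40 + 14×30 = 4610.

4610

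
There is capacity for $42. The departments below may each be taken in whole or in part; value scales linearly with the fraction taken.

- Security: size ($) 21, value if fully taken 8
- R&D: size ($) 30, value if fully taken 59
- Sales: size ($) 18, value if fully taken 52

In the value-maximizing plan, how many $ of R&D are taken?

Rank by value-to-size ratio: Sales 52/18≈2.89, R&D 59/30≈1.97, Security 8/21≈0.381.
Take all of Sales (18 $, value 52) — 24 $ left.
24 $ left: a 24/30 share of R&D gives 59×24/30 = 47.2.

24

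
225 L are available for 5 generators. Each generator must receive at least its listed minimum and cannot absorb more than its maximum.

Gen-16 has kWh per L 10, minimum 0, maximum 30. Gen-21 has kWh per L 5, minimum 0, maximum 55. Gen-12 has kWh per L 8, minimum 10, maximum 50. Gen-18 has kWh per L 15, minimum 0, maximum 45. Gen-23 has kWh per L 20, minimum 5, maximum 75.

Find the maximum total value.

3000

Meeting every minimum uses 0+0+10+0+5 = 15 L, leaving 210.
Highest kWh per L first: Gen-23 20 > Gen-18 15 > Gen-16 10 > Gen-12 8 > Gen-21 5.
Give Gen-23 70 more to hit its cap of 75 → 140 left.
Gen-18: +45 to 45 (cap) → 95 left.
Gen-16: +30 to 30 (cap) → 65 left.
Gen-12 takes 40 more to reach its cap of 50 → 25 left.
Gen-21 has room for 55 more but only 25 remain, so it gets 25.
Total = 10×30 + 5×25 + 8×50 + 15×45 + 20×75 = 3000.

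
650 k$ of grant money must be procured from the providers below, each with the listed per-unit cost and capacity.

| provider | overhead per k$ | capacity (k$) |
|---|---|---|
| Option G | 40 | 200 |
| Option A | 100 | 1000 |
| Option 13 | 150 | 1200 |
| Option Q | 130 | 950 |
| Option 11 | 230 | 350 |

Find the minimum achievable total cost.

Fill from the cheapest provider first.
Option G (40): use full 200 ; 450 k$ to go.
Take 450 from Option A at 100 to finish.
Option Q, Option 13, Option 11: unused.
Cost = 200×40 + 450×100 = 53000.

53000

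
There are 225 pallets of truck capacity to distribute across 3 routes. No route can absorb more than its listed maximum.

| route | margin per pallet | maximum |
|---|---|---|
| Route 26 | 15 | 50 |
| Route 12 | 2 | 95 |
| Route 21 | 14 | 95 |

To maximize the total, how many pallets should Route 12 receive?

Highest margin per pallet first: Route 26 15 > Route 21 14 > Route 12 2.
Give Route 26 50 to hit its cap of 50 — 175 left.
Give Route 21 95 to hit its cap of 95 — 80 left.
Only 80 left; Route 12 takes them to reach 80.

80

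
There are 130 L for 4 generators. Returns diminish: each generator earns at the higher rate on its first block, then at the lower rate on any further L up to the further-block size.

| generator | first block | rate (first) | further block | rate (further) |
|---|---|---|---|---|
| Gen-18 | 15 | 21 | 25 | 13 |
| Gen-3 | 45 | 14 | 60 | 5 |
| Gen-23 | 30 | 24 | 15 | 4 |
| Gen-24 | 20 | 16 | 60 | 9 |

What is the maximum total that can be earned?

2245

Rank every tier by rate: Gen-23/T1 24 > Gen-18/T1 21 > Gen-24/T1 16 > Gen-3/T1 14 > Gen-18/T2 13 > Gen-24/T2 9 > Gen-3/T2 5 > Gen-23/T2 4.
Gen-23/T1 (24): +30 — 100 left.
Gen-18/T1 (21): +15 — 85 left.
Gen-24/T1 (16): +20 — 65 left.
Gen-3 T1 at 14: fill all 45 — 20 left.
Gen-18/T2: +20 of 25 at 13; pool empty.
Total = 24×30 + 21×15 + 16×20 + 14×45 + 13×20 = 2245.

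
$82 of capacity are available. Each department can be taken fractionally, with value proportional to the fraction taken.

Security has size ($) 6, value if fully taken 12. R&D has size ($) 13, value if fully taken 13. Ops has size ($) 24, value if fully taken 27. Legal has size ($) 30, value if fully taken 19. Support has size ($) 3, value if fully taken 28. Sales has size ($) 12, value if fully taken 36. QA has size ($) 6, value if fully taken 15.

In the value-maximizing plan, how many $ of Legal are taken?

18

Rank by value-to-size ratio: Support 28/3≈9.33, Sales 36/12≈3, QA 15/6≈2.5, Security 12/6≈2, Ops 27/24≈1.12, R&D 13/13≈1, Legal 19/30≈0.633.
All 3 $ of Support fit (value 28) → 79 remain.
All 12 $ of Sales fit (value 36) → 67 remain.
All 6 $ of QA fit (value 15) → 61 remain.
Take all of Security (6 $, value 12) → 55 $ left.
Ops: take in full, 24 $ for value 27 → 31 left.
All 13 $ of R&D fit (value 13) → 18 remain.
18 $ left: a 18/30 share of Legal gives 19×18/30 = 11.4.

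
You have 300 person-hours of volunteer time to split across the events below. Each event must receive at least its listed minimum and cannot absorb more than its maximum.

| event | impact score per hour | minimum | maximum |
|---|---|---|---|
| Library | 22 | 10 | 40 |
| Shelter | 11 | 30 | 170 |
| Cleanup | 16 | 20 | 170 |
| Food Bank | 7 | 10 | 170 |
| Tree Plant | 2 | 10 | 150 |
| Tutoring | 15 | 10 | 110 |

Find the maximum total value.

4620

Meeting every minimum uses 10+30+20+10+10+10 = 90 person-hours, leaving 210.
Highest impact score per hour first: Library 22 > Cleanup 16 > Tutoring 15 > Shelter 11 > Food Bank 7 > Tree Plant 2.
Library: +30 to 40 (cap) ; 180 left.
Cleanup takes 150 more to reach its cap of 170 ; 30 left.
Tutoring has room for 100 more but only 30 remain, so it gets 40.
Total = 22×40 + 11×30 + 16×170 + 7×10 + 2×10 + 15×40 = 4620.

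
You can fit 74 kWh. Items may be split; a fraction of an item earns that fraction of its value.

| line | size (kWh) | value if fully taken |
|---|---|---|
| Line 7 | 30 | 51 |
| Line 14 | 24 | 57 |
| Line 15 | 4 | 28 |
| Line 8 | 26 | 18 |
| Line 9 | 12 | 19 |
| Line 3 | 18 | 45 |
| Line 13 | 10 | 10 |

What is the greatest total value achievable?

Sort by value density: Line 15 28/4≈7, Line 3 45/18≈2.5, Line 14 57/24≈2.38, Line 7 51/30≈1.7, Line 9 19/12≈1.58, Line 13 10/10≈1, Line 8 18/26≈0.692.
Take all of Line 15 (4 kWh, value 28) ; 70 kWh left.
Line 3: take in full, 18 kWh for value 45 ; 52 left.
Take all of Line 14 (24 kWh, value 57) ; 28 kWh left.
28 kWh left: a 28/30 share of Line 7 gives 51×28/30 = 47.6.
Total value = 177.6.

177.6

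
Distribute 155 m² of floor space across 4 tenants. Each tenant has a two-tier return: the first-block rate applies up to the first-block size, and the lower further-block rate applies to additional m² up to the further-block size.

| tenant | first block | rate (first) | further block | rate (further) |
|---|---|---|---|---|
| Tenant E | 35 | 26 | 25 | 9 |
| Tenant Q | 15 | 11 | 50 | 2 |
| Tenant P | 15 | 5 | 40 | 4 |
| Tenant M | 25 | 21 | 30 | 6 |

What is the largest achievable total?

2120

Treat each block as its own option and order by rate: Tenant E/first 26 > Tenant M/first 21 > Tenant Q/first 11 > Tenant E/second 9 > Tenant M/second 6 > Tenant P/first 5 > Tenant P/second 4 > Tenant Q/second 2.
Tenant E first at 26: fill all 35 → 120 left.
Tenant M first at 21: fill all 25 → 95 left.
Tenant Q/first (11): +15 → 80 left.
Fill Tenant E second block (25 at 9) → 55 left.
Tenant M second at 6: fill all 30 → 25 left.
Tenant P/first (5): +15 → 10 left.
10 remain; put them into Tenant P second at 4.
Total = 26×35 + 21×25 + 11×15 + 9×25 + 6×30 + 5×15 + 4×10 = 2120.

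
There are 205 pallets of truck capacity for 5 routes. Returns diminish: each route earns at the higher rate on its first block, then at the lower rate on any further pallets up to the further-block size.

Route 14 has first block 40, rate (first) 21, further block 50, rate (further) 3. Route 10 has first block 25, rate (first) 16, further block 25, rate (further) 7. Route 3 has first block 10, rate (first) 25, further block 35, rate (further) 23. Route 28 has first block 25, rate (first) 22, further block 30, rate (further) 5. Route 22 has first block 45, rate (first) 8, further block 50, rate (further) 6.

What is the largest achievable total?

Rank every tier by rate: Route 3/tier1 25 > Route 3/tier2 23 > Route 28/tier1 22 > Route 14/tier1 21 > Route 10/tier1 16 > Route 22/tier1 8 > Route 10/tier2 7 > Route 22/tier2 6 > Route 28/tier2 5 > Route 14/tier2 3.
Fill Route 3 tier1 block (10 at 25) → 195 left.
Route 3/tier2 (23): +35 → 160 left.
Fill Route 28 tier1 block (25 at 22) → 135 left.
Route 14 tier1 at 21: fill all 40 → 95 left.
Fill Route 10 tier1 block (25 at 16) → 70 left.
Route 22 tier1 at 8: fill all 45 → 25 left.
Route 10 tier2 at 7: fill all 25 → 0 left.
Total = 25×10 + 23×35 + 22×25 + 21×40 + 16×25 + 8×45 + 7×25 = 3380.

3380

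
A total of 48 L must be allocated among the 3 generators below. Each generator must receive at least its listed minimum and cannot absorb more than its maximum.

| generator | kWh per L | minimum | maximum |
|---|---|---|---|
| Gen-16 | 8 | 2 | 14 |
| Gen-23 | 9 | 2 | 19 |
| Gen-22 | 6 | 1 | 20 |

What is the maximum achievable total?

373

Meeting every minimum uses 2+2+1 = 5 L, leaving 43.
Order the generators by kWh per L: Gen-23 9 > Gen-16 8 > Gen-22 6.
Gen-23 takes 17 more to reach its cap of 19 ; 26 left.
Gen-16: +12 to 14 (cap) ; 14 left.
Only 14 left; Gen-22 takes them to reach 15.
Total = 8×14 + 9×19 + 6×15 = 373.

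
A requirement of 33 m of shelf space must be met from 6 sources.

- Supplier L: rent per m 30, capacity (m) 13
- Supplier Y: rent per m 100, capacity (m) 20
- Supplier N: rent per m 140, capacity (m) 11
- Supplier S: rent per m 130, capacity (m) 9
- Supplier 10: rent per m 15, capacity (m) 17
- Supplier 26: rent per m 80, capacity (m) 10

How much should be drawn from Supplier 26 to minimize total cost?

Cheapest first:
Supplier 10 at 15: take all 17 m — 16 still needed.
Take 13 from Supplier L at 30 — need 3 more.
Take 3 from Supplier 26 at 80 to finish.
Supplier Y, Supplier S, Supplier N: unused.

3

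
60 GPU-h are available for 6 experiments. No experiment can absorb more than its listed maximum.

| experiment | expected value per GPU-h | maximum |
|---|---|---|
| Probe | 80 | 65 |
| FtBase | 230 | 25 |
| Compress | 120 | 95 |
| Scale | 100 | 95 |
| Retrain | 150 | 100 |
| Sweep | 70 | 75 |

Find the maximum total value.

11000

Order the experiments by expected value per GPU-h: FtBase 230 > Retrain 150 > Compress 120 > Scale 100 > Probe 80 > Sweep 70.
Give FtBase 25 to hit its cap of 25 ; 35 left.
Retrain has room for 100 but only 35 remain, so it gets 35.
Total = 230×25 + 150×35 = 11000.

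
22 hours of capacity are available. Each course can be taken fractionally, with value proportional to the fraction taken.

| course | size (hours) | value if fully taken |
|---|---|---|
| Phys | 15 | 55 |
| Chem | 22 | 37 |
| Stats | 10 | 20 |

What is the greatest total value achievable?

69

Sort by value density: Phys 55/15≈3.67, Stats 20/10≈2, Chem 37/22≈1.68.
Phys: take in full, 15 hours for value 55 → 7 left.
7 hours left: a 7/10 share of Stats gives 20×7/10 = 14.
Total value = 69.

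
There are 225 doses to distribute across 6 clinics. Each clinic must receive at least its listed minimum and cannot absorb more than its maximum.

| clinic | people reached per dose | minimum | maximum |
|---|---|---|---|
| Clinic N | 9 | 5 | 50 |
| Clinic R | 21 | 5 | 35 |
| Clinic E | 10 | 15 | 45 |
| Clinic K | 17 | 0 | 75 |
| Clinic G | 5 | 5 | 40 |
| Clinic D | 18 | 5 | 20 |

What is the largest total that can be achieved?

3250

Meeting every minimum uses 5+5+15+0+5+5 = 35 doses, leaving 190.
Highest people reached per dose first: Clinic R 21 > Clinic D 18 > Clinic K 17 > Clinic E 10 > Clinic N 9 > Clinic G 5.
Clinic R: +30 to 35 (cap) — 160 left.
Clinic D: +15 to 20 (cap) — 145 left.
Give Clinic K 75 more to hit its cap of 75 — 70 left.
Clinic E: +30 to 45 (cap) — 40 left.
Clinic N has room for 45 more but only 40 remain, so it gets 45.
Total = 9×45 + 21×35 + 10×45 + 17×75 + 5×5 + 18×20 = 3250.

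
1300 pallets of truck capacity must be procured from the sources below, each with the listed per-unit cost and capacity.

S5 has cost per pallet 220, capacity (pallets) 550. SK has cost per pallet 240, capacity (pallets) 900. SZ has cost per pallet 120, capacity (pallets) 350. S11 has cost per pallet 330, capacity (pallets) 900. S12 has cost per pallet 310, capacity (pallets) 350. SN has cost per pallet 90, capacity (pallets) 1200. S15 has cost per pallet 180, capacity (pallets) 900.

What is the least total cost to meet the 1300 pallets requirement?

120000

Cheapest first:
Take 1200 from SN at 90 → need 100 more.
SZ (120): take the remaining 100 → done.
S15, S5, SK, S12, S11: unused.
Cost = 1200×90 + 100×120 = 120000.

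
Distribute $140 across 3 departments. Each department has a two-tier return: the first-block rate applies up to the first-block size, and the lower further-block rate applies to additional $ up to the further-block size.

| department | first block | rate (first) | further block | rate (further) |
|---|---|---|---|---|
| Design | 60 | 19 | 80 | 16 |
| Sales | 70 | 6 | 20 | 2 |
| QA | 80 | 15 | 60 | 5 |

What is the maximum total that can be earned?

Order all 6 blocks by rate: Design/tier1 19 > Design/tier2 16 > QA/tier1 15 > Sales/tier1 6 > QA/tier2 5 > Sales/tier2 2.
Design tier1 at 19: fill all 60 ; 80 left.
Design/tier2 (16): +80 ; 0 left.
Total = 19×60 + 16×80 = 2420.

2420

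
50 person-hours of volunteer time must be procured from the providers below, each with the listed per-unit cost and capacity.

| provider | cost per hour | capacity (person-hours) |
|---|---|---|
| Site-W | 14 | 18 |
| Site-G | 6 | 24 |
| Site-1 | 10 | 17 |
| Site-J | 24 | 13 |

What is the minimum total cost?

440

Cheapest first:
Take 24 from Site-G at 6 ; need 26 more.
Site-1 (10): use full 17 ; 9 person-hours to go.
Site-W at 14: take 9 of its 18 ; requirement met.
Site-J: unused.
Cost = 24×6 + 17×10 + 9×14 = 440.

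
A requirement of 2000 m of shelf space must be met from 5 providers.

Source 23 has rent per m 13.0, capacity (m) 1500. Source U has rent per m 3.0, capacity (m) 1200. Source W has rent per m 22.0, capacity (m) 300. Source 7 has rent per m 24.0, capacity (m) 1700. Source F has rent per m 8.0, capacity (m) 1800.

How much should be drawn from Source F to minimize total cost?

800

Fill from the cheapest provider first.
Source U (3.0): use full 1200 → 800 m to go.
Source F (8.0): take the remaining 800 → done.
Source 23, Source W, Source 7: unused.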